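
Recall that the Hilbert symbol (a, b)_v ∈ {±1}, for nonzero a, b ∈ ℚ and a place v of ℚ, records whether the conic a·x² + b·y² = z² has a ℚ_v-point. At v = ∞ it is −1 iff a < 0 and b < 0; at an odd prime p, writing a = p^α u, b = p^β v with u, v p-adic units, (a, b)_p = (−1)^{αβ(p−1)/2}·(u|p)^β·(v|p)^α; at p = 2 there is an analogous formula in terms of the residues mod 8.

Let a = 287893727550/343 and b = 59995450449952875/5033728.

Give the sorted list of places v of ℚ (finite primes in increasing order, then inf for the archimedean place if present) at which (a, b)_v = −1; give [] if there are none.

[2, 3, 7, 11, 13, 17]

(a, b) ≡ (34034, 23205) mod (ℚ^×)²; places V = {2, 3, 5, 7, 11, 13, 17, 19, 23, 53, 59, ∞}.
(a,b)_2: α=1, β=-8; u≡1, v≡5 (mod 8); ε(u)ε(v)=0·0, αω(v)=1·1, βω(u)=-8·0; sum ≡ 1  ⇒  -1.
(a,b)_23: α=0, u≡10; β=2, v≡11 (mod 23); (10|23)=-1, (11|23)=-1; sign (−1)^0·-1^2·-1^0 = +1.
(a,b)_3: α=8, u≡2; β=3, v≡1 (mod 3); (2|3)=-1, (1|3)=+1; sign (−1)^0·-1^3·+1^8 = -1.
(a,b)_13: α=1, u≡2; β=1, v≡3 (mod 13); (2|13)=-1, (3|13)=+1; sign (−1)^0·-1^1·+1^1 = -1.
(a,b)_11: α=1, u≡3; β=2, v≡6 (mod 11); (3|11)=+1, (6|11)=-1; sign (−1)^0·+1^2·-1^1 = -1.
(a,b)_19: α=2, u≡4; β=2, v≡7 (mod 19); (4|19)=+1, (7|19)=+1; sign (−1)^0·+1^2·+1^2 = +1.
(a,b)_59: α=0, u≡47; β=2, v≡31 (mod 59); (47|59)=-1, (31|59)=-1; sign (−1)^0·-1^2·-1^0 = +1.
(a,b)_53: α=0, u≡50; β=-2, v≡46 (mod 53); (50|53)=-1, (46|53)=+1; sign (−1)^0·-1^-2·+1^0 = +1.
(a,b)_7: α=-3, u≡2; β=-1, v≡4 (mod 7); (2|7)=+1, (4|7)=+1; sign (−1)^1·+1^-1·+1^-3 = -1.
(a,b)_17: α=1, u≡15; β=1, v≡7 (mod 17); (15|17)=+1, (7|17)=-1; sign (−1)^0·+1^1·-1^1 = -1.
(a,b)_∞: sgn(34034)=+, sgn(23205)=+, so +1.
(a,b)_5: α=2, u≡4; β=3, v≡1 (mod 5); (4|5)=+1, (1|5)=+1; sign (−1)^0·+1^3·+1^2 = +1.
|Ram(34034, 23205)| = 6, even; anisotropic at {2, 3, 7, 11, 13, 17}.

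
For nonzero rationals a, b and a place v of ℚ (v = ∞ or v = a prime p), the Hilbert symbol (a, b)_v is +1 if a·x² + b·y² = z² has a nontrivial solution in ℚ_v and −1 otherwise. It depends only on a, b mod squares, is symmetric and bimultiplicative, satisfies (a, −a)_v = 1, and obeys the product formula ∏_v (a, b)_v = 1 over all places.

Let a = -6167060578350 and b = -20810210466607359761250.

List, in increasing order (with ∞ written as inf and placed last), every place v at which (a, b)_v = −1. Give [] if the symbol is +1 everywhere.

[7, 29, 43, inf]

Mod squares: a ≡ -14, b ≡ -17458. Check v ∈ {∞, 2, 3, 5, 7, 29, 43, 47}.
v=3: a=3^4·(≡1), b=3^4·(≡2) mod 3; (1|3)=+1, (2|3)=-1; (−1)^{4·4·1}·(+1)^4·(-1)^4 = +1.
v=5: a=5^2·(≡1), b=5^4·(≡2) mod 5; (1|5)=+1, (2|5)=-1; (−1)^{2·4·2}·(+1)^4·(-1)^2 = +1.
v=43: a=43^2·(≡30), b=43^3·(≡6) mod 43; (30|43)=-1, (6|43)=+1; (−1)^{2·3·21}·(-1)^3·(+1)^2 = -1.
v=47: a=47^0·(≡23), b=47^2·(≡33) mod 47; (23|47)=-1, (33|47)=-1; (−1)^{0·2·23}·(-1)^2·(-1)^0 = +1.
v=7: a=7^7·(≡3), b=7^9·(≡6) mod 7; (3|7)=-1, (6|7)=-1; (−1)^{7·9·3}·(-1)^9·(-1)^7 = -1.
v=2: v_2(a)=1, v_2(b)=1; units ≡ 1, 7 (mod 8); ε·ε+αω+βω = 0·1+1·0+1·0 ≡ 0  ⇒  (a,b)_2 = +1.
v=∞: -14 < 0 and -17458 < 0  ⇒  (a,b)_∞ = -1.
v=29: a=29^0·(≡17), b=29^1·(≡7) mod 29; (17|29)=-1, (7|29)=+1; (−1)^{0·1·14}·(-1)^1·(+1)^0 = -1.
Ram(-14, -17458) = {7, 29, 43, ∞}; no ℚ_7-point on the conic.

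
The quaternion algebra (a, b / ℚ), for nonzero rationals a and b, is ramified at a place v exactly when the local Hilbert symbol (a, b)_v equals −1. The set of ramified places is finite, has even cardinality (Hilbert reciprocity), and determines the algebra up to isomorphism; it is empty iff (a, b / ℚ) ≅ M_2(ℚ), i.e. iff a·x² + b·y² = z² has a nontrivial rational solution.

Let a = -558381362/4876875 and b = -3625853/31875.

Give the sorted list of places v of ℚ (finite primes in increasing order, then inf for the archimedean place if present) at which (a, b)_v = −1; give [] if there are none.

[17, inf]

Mod squares: a ≡ -6, b ≡ -3927. Check v ∈ {∞, 2, 3, 5, 7, 11, 17, 31}.
v=31: a=31^2·(≡25), b=31^2·(≡19) mod 31; (25|31)=+1, (19|31)=+1; (−1)^{2·2·15}·(+1)^2·(+1)^2 = +1.
v=17: a=17^-2·(≡7), b=17^-1·(≡12) mod 17; (7|17)=-1, (12|17)=-1; (−1)^{-2·-1·8}·(-1)^-1·(-1)^-2 = -1.
v=7: a=7^4·(≡2), b=7^3·(≡5) mod 7; (2|7)=+1, (5|7)=-1; (−1)^{4·3·3}·(+1)^3·(-1)^4 = +1.
v=3: a=3^-3·(≡1), b=3^-1·(≡2) mod 3; (1|3)=+1, (2|3)=-1; (−1)^{-3·-1·1}·(+1)^-1·(-1)^-3 = +1.
v=5: a=5^-4·(≡1), b=5^-4·(≡2) mod 5; (1|5)=+1, (2|5)=-1; (−1)^{-4·-4·2}·(+1)^-4·(-1)^-4 = +1.
v=∞: -6 < 0 and -3927 < 0  ⇒  (a,b)_∞ = -1.
v=11: a=11^2·(≡3), b=11^1·(≡10) mod 11; (3|11)=+1, (10|11)=-1; (−1)^{2·1·5}·(+1)^1·(-1)^2 = +1.
v=2: v_2(a)=1, v_2(b)=0; units ≡ 5, 1 (mod 8); ε·ε+αω+βω = 0·0+1·0+0·1 ≡ 0  ⇒  (a,b)_2 = +1.
(-6, -3927 / ℚ) ramifies at {17, ∞}: a division algebra.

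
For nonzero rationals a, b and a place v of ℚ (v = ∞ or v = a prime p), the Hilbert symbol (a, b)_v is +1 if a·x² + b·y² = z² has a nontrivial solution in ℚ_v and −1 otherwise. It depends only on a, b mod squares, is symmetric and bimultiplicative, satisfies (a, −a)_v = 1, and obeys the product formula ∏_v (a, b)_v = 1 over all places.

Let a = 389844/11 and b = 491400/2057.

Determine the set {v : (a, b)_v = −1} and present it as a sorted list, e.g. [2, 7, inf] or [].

[13, 17]

Mod squares: a ≡ 2431, b ≡ 9282. Check v ∈ {∞, 2, 3, 5, 7, 11, 13, 17}.
v=17: a=17^1·(≡3), b=17^-1·(≡16) mod 17; (3|17)=-1, (16|17)=+1; (−1)^{1·-1·8}·(-1)^-1·(+1)^1 = -1.
v=∞: 2431 > 0 and 9282 > 0  ⇒  (a,b)_∞ = +1.
v=2: v_2(a)=2, v_2(b)=3; units ≡ 7, 1 (mod 8); ε·ε+αω+βω = 1·0+2·0+3·0 ≡ 0  ⇒  (a,b)_2 = +1.
v=5: a=5^0·(≡4), b=5^2·(≡3) mod 5; (4|5)=+1, (3|5)=-1; (−1)^{0·2·2}·(+1)^2·(-1)^0 = +1.
v=7: a=7^2·(≡1), b=7^1·(≡3) mod 7; (1|7)=+1, (3|7)=-1; (−1)^{2·1·3}·(+1)^1·(-1)^2 = +1.
v=13: a=13^1·(≡8), b=13^1·(≡3) mod 13; (8|13)=-1, (3|13)=+1; (−1)^{1·1·6}·(-1)^1·(+1)^1 = -1.
v=11: a=11^-1·(≡4), b=11^-2·(≡5) mod 11; (4|11)=+1, (5|11)=+1; (−1)^{-1·-2·5}·(+1)^-2·(+1)^-1 = +1.
v=3: a=3^2·(≡1), b=3^3·(≡1) mod 3; (1|3)=+1, (1|3)=+1; (−1)^{2·3·1}·(+1)^3·(+1)^2 = +1.
(2431, 9282 / ℚ) ramifies at {13, 17}: a division algebra.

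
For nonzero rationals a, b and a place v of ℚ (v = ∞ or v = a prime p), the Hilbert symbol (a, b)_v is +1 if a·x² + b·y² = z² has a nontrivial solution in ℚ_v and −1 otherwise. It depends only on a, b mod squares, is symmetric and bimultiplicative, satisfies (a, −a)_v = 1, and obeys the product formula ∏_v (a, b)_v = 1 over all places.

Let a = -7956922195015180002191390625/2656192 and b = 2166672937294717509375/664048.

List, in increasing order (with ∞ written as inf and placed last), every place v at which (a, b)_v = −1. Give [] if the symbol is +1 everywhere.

[5, 7, 19, 31]

(a, b) ≡ (-4902247, 61705) mod (ℚ^×)²; places V = {2, 3, 5, 7, 11, 19, 29, 31, 41, 43, ∞}.
(a,b)_43: α=4, u≡4; β=3, v≡10 (mod 43); (4|43)=+1, (10|43)=+1; sign (−1)^0·+1^3·+1^4 = +1.
(a,b)_11: α=-2, u≡2; β=-2, v≡8 (mod 11); (2|11)=-1, (8|11)=-1; sign (−1)^0·-1^-2·-1^-2 = +1.
(a,b)_3: α=6, u≡2; β=6, v≡1 (mod 3); (2|3)=-1, (1|3)=+1; sign (−1)^0·-1^6·+1^6 = +1.
(a,b)_2: α=-6, β=-4; u≡1, v≡1 (mod 8); ε(u)ε(v)=0·0, αω(v)=-6·0, βω(u)=-4·0; sum ≡ 0  ⇒  +1.
(a,b)_29: α=3, u≡3; β=2, v≡16 (mod 29); (3|29)=-1, (16|29)=+1; sign (−1)^0·-1^2·+1^3 = +1.
(a,b)_41: α=1, u≡7; β=1, v≡34 (mod 41); (7|41)=-1, (34|41)=-1; sign (−1)^0·-1^1·-1^1 = +1.
(a,b)_5: α=6, u≡3; β=5, v≡1 (mod 5); (3|5)=-1, (1|5)=+1; sign (−1)^0·-1^5·+1^6 = -1.
(a,b)_∞: sgn(-4902247)=−, sgn(61705)=+, so +1.
(a,b)_7: α=-3, u≡4; β=-3, v≡1 (mod 7); (4|7)=+1, (1|7)=+1; sign (−1)^1·+1^-3·+1^-3 = -1.
(a,b)_31: α=3, u≡18; β=2, v≡17 (mod 31); (18|31)=+1, (17|31)=-1; sign (−1)^0·+1^2·-1^3 = -1.
(a,b)_19: α=3, u≡4; β=2, v≡8 (mod 19); (4|19)=+1, (8|19)=-1; sign (−1)^0·+1^2·-1^3 = -1.
|Ram(-4902247, 61705)| = 4, even; anisotropic at {5, 7, 19, 31}.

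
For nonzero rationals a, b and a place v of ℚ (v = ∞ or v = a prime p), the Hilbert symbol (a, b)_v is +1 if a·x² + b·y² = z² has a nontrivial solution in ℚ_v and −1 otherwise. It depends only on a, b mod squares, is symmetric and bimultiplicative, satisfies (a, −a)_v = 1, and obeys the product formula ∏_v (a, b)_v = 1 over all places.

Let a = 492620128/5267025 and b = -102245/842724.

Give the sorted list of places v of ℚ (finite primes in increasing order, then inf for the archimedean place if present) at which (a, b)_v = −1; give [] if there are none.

[5, 11]

Mod squares: a ≡ 22, b ≡ -5. Check v ∈ {∞, 2, 3, 5, 7, 11, 13, 17}.
v=13: a=13^4·(≡1), b=13^2·(≡7) mod 13; (1|13)=+1, (7|13)=-1; (−1)^{4·2·6}·(+1)^2·(-1)^4 = +1.
v=2: v_2(a)=5, v_2(b)=-2; units ≡ 3, 3 (mod 8); ε·ε+αω+βω = 1·1+5·1+-2·1 ≡ 0  ⇒  (a,b)_2 = +1.
v=∞: 22 > 0 and -5 < 0  ⇒  (a,b)_∞ = +1.
v=11: a=11^1·(≡6), b=11^2·(≡8) mod 11; (6|11)=-1, (8|11)=-1; (−1)^{1·2·5}·(-1)^2·(-1)^1 = -1.
v=5: a=5^-2·(≡3), b=5^1·(≡4) mod 5; (3|5)=-1, (4|5)=+1; (−1)^{-2·1·2}·(-1)^1·(+1)^-2 = -1.
v=17: a=17^-2·(≡10), b=17^-2·(≡3) mod 17; (10|17)=-1, (3|17)=-1; (−1)^{-2·-2·8}·(-1)^-2·(-1)^-2 = +1.
v=3: a=3^-6·(≡1), b=3^-6·(≡1) mod 3; (1|3)=+1, (1|3)=+1; (−1)^{-6·-6·1}·(+1)^-6·(+1)^-6 = +1.
v=7: a=7^2·(≡2), b=7^0·(≡4) mod 7; (2|7)=+1, (4|7)=+1; (−1)^{2·0·3}·(+1)^0·(+1)^2 = +1.
|Ram(22, -5)| = 2, even; anisotropic at {5, 11}.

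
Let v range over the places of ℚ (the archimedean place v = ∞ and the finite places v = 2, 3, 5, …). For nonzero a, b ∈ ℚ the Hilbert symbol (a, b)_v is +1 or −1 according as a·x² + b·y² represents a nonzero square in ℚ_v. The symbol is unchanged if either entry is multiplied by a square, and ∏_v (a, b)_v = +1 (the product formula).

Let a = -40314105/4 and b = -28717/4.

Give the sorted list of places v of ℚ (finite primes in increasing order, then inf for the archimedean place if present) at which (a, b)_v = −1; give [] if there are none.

Mod squares: a ≡ -2945, b ≡ -13. Check v ∈ {∞, 2, 3, 5, 13, 19, 31, 47}.
v=13: a=13^2·(≡11), b=13^1·(≡10) mod 13; (11|13)=-1, (10|13)=+1; (−1)^{2·1·6}·(-1)^1·(+1)^2 = -1.
v=∞: -2945 < 0 and -13 < 0  ⇒  (a,b)_∞ = -1.
v=47: a=47^0·(≡1), b=47^2·(≡32) mod 47; (1|47)=+1, (32|47)=+1; (−1)^{0·2·23}·(+1)^2·(+1)^0 = +1.
v=3: a=3^4·(≡1), b=3^0·(≡2) mod 3; (1|3)=+1, (2|3)=-1; (−1)^{4·0·1}·(+1)^0·(-1)^4 = +1.
v=2: v_2(a)=-2, v_2(b)=-2; units ≡ 7, 3 (mod 8); ε·ε+αω+βω = 1·1+-2·1+-2·0 ≡ 1  ⇒  (a,b)_2 = -1.
v=5: a=5^1·(≡1), b=5^0·(≡2) mod 5; (1|5)=+1, (2|5)=-1; (−1)^{1·0·2}·(+1)^0·(-1)^1 = -1.
v=19: a=19^1·(≡17), b=19^0·(≡17) mod 19; (17|19)=+1, (17|19)=+1; (−1)^{1·0·9}·(+1)^0·(+1)^1 = +1.
v=31: a=31^1·(≡22), b=31^0·(≡5) mod 31; (22|31)=-1, (5|31)=+1; (−1)^{1·0·15}·(-1)^0·(+1)^1 = +1.
(-2945, -13 / ℚ) ramifies at {2, 5, 13, ∞}: a division algebra.

[2, 5, 13, inf]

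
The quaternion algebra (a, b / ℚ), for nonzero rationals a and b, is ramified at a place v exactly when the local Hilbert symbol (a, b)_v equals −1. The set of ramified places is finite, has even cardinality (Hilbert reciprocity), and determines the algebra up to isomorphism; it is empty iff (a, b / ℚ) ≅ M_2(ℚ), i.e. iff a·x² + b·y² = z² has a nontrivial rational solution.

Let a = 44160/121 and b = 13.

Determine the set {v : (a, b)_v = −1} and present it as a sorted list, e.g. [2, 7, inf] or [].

[2, 5]

(a, b) ≡ (690, 13) mod (ℚ^×)²; places V = {2, 3, 5, 11, 13, 23, ∞}.
(a,b)_13: α=0, u≡3; β=1, v≡1 (mod 13); (3|13)=+1, (1|13)=+1; sign (−1)^0·+1^1·+1^0 = +1.
(a,b)_23: α=1, u≡21; β=0, v≡13 (mod 23); (21|23)=-1, (13|23)=+1; sign (−1)^0·-1^0·+1^1 = +1.
(a,b)_11: α=-2, u≡6; β=0, v≡2 (mod 11); (6|11)=-1, (2|11)=-1; sign (−1)^0·-1^0·-1^-2 = +1.
(a,b)_5: α=1, u≡2; β=0, v≡3 (mod 5); (2|5)=-1, (3|5)=-1; sign (−1)^0·-1^0·-1^1 = -1.
(a,b)_2: α=7, β=0; u≡1, v≡5 (mod 8); ε(u)ε(v)=0·0, αω(v)=7·1, βω(u)=0·0; sum ≡ 1  ⇒  -1.
(a,b)_∞: sgn(690)=+, sgn(13)=+, so +1.
(a,b)_3: α=1, u≡2; β=0, v≡1 (mod 3); (2|3)=-1, (1|3)=+1; sign (−1)^0·-1^0·+1^1 = +1.
|Ram(690, 13)| = 2, even; anisotropic at {2, 5}.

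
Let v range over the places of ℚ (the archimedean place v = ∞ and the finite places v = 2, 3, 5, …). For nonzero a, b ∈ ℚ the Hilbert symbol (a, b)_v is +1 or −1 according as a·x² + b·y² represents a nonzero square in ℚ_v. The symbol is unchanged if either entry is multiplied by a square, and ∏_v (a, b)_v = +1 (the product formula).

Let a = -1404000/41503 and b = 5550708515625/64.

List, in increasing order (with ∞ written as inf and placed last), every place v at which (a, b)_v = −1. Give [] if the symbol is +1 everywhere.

[7, 17]

Mod squares: a ≡ -2730, b ≡ 1105. Check v ∈ {∞, 2, 3, 5, 7, 11, 13, 17}.
v=∞: -2730 < 0 and 1105 > 0  ⇒  (a,b)_∞ = +1.
v=2: v_2(a)=5, v_2(b)=-6; units ≡ 3, 1 (mod 8); ε·ε+αω+βω = 1·0+5·0+-6·1 ≡ 0  ⇒  (a,b)_2 = +1.
v=3: a=3^3·(≡2), b=3^8·(≡1) mod 3; (2|3)=-1, (1|3)=+1; (−1)^{3·8·1}·(-1)^8·(+1)^3 = +1.
v=11: a=11^-2·(≡9), b=11^0·(≡1) mod 11; (9|11)=+1, (1|11)=+1; (−1)^{-2·0·5}·(+1)^0·(+1)^-2 = +1.
v=17: a=17^0·(≡5), b=17^1·(≡3) mod 17; (5|17)=-1, (3|17)=-1; (−1)^{0·1·8}·(-1)^1·(-1)^0 = -1.
v=13: a=13^1·(≡8), b=13^1·(≡6) mod 13; (8|13)=-1, (6|13)=-1; (−1)^{1·1·6}·(-1)^1·(-1)^1 = +1.
v=7: a=7^-3·(≡2), b=7^2·(≡5) mod 7; (2|7)=+1, (5|7)=-1; (−1)^{-3·2·3}·(+1)^2·(-1)^-3 = -1.
v=5: a=5^3·(≡1), b=5^7·(≡1) mod 5; (1|5)=+1, (1|5)=+1; (−1)^{3·7·2}·(+1)^7·(+1)^3 = +1.
Ram(-2730, 1105) = {7, 17}; no ℚ_7-point on the conic.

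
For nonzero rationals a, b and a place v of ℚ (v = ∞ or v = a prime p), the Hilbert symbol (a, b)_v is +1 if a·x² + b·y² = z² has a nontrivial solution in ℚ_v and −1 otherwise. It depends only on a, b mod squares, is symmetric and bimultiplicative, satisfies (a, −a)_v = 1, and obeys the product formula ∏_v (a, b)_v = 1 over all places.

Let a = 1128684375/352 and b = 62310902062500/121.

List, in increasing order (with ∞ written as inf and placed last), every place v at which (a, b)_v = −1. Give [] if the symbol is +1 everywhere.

[3, 5, 7, 13]

(a, b) ≡ (10010, 273) mod (ℚ^×)²; places V = {2, 3, 5, 7, 11, 13, ∞}.
(a,b)_7: α=3, u≡1; β=5, v≡2 (mod 7); (1|7)=+1, (2|7)=+1; sign (−1)^1·+1^5·+1^3 = -1.
(a,b)_∞: sgn(10010)=+, sgn(273)=+, so +1.
(a,b)_3: α=4, u≡2; β=3, v≡1 (mod 3); (2|3)=-1, (1|3)=+1; sign (−1)^0·-1^3·+1^4 = -1.
(a,b)_5: α=5, u≡2; β=6, v≡2 (mod 5); (2|5)=-1, (2|5)=-1; sign (−1)^0·-1^6·-1^5 = -1.
(a,b)_2: α=-5, β=2; u≡5, v≡1 (mod 8); ε(u)ε(v)=0·0, αω(v)=-5·0, βω(u)=2·1; sum ≡ 0  ⇒  +1.
(a,b)_11: α=-1, u≡6; β=-2, v≡3 (mod 11); (6|11)=-1, (3|11)=+1; sign (−1)^0·-1^-2·+1^-1 = +1.
(a,b)_13: α=1, u≡10; β=3, v≡2 (mod 13); (10|13)=+1, (2|13)=-1; sign (−1)^0·+1^3·-1^1 = -1.
|Ram(10010, 273)| = 4, even; anisotropic at {3, 5, 7, 13}.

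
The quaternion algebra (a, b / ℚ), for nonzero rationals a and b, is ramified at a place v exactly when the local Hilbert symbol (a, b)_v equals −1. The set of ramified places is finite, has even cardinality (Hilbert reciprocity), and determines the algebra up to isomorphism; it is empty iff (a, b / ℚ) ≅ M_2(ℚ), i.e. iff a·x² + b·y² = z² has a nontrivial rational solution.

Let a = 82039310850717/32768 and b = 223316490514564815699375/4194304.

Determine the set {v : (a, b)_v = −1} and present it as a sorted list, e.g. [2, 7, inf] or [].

[29, 37]

Mod squares: a ≡ 3034, b ≡ 319. Check v ∈ {∞, 2, 3, 5, 11, 29, 37, 41}.
v=2: v_2(a)=-15, v_2(b)=-22; units ≡ 5, 7 (mod 8); ε·ε+αω+βω = 0·1+-15·0+-22·1 ≡ 0  ⇒  (a,b)_2 = +1.
v=41: a=41^1·(≡36), b=41^2·(≡40) mod 41; (36|41)=+1, (40|41)=+1; (−1)^{1·2·20}·(+1)^2·(+1)^1 = +1.
v=37: a=37^1·(≡32), b=37^2·(≡23) mod 37; (32|37)=-1, (23|37)=-1; (−1)^{1·2·18}·(-1)^2·(-1)^1 = -1.
v=29: a=29^2·(≡17), b=29^3·(≡12) mod 29; (17|29)=-1, (12|29)=-1; (−1)^{2·3·14}·(-1)^3·(-1)^2 = -1.
v=∞: 3034 > 0 and 319 > 0  ⇒  (a,b)_∞ = +1.
v=11: a=11^2·(≡1), b=11^3·(≡7) mod 11; (1|11)=+1, (7|11)=-1; (−1)^{2·3·5}·(+1)^3·(-1)^2 = +1.
v=5: a=5^0·(≡4), b=5^4·(≡1) mod 5; (4|5)=+1, (1|5)=+1; (−1)^{0·4·2}·(+1)^4·(+1)^0 = +1.
v=3: a=3^12·(≡1), b=3^14·(≡1) mod 3; (1|3)=+1, (1|3)=+1; (−1)^{12·14·1}·(+1)^14·(+1)^12 = +1.
|Ram(3034, 319)| = 2, even; anisotropic at {29, 37}.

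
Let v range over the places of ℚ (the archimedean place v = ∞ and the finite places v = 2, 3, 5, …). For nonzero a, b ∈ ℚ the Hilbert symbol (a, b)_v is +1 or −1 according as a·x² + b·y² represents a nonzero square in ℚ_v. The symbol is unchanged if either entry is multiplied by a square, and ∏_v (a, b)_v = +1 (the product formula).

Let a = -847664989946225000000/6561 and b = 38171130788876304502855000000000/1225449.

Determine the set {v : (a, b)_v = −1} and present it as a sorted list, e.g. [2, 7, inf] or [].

[2, 11, 17, 19]

Mod squares: a ≡ -209, b ≡ 140998. Check v ∈ {∞, 2, 3, 5, 11, 13, 17, 19, 29, 41, 43}.
v=5: a=5^8·(≡4), b=5^10·(≡3) mod 5; (4|5)=+1, (3|5)=-1; (−1)^{8·10·2}·(+1)^10·(-1)^8 = +1.
v=11: a=11^1·(≡1), b=11^1·(≡9) mod 11; (1|11)=+1, (9|11)=+1; (−1)^{1·1·5}·(+1)^1·(+1)^1 = -1.
v=∞: -209 < 0 and 140998 > 0  ⇒  (a,b)_∞ = +1.
v=19: a=19^3·(≡15), b=19^4·(≡15) mod 19; (15|19)=-1, (15|19)=-1; (−1)^{3·4·9}·(-1)^4·(-1)^3 = -1.
v=41: a=41^0·(≡20), b=41^-2·(≡33) mod 41; (20|41)=+1, (33|41)=+1; (−1)^{0·-2·20}·(+1)^-2·(+1)^0 = +1.
v=2: v_2(a)=6, v_2(b)=9; units ≡ 7, 3 (mod 8); ε·ε+αω+βω = 1·1+6·1+9·0 ≡ 1  ⇒  (a,b)_2 = -1.
v=17: a=17^2·(≡7), b=17^3·(≡15) mod 17; (7|17)=-1, (15|17)=+1; (−1)^{2·3·8}·(-1)^3·(+1)^2 = -1.
v=13: a=13^0·(≡12), b=13^1·(≡12) mod 13; (12|13)=+1, (12|13)=+1; (−1)^{0·1·6}·(+1)^1·(+1)^0 = +1.
v=43: a=43^2·(≡13), b=43^4·(≡10) mod 43; (13|43)=+1, (10|43)=+1; (−1)^{2·4·21}·(+1)^4·(+1)^2 = +1.
v=3: a=3^-8·(≡1), b=3^-6·(≡1) mod 3; (1|3)=+1, (1|3)=+1; (−1)^{-8·-6·1}·(+1)^-6·(+1)^-8 = +1.
v=29: a=29^2·(≡20), b=29^3·(≡27) mod 29; (20|29)=+1, (27|29)=-1; (−1)^{2·3·14}·(+1)^3·(-1)^2 = +1.
Ram(-209, 140998) = {2, 11, 17, 19}; no ℚ_2-point on the conic.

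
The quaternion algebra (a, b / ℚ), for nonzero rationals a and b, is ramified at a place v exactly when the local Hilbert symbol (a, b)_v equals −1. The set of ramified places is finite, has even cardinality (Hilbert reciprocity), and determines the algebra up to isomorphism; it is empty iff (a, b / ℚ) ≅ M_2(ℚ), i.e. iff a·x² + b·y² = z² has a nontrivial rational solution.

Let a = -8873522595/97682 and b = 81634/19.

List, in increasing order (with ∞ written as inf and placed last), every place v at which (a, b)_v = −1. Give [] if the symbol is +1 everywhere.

[17, 19]

Mod squares: a ≡ -3990, b ≡ 646. Check v ∈ {∞, 2, 3, 5, 7, 13, 17, 19, 37}.
v=3: a=3^3·(≡2), b=3^0·(≡1) mod 3; (2|3)=-1, (1|3)=+1; (−1)^{3·0·1}·(-1)^0·(+1)^3 = +1.
v=2: v_2(a)=-1, v_2(b)=1; units ≡ 5, 3 (mod 8); ε·ε+αω+βω = 0·1+-1·1+1·1 ≡ 0  ⇒  (a,b)_2 = +1.
v=7: a=7^1·(≡2), b=7^4·(≡4) mod 7; (2|7)=+1, (4|7)=+1; (−1)^{1·4·3}·(+1)^4·(+1)^1 = +1.
v=13: a=13^-2·(≡4), b=13^0·(≡12) mod 13; (4|13)=+1, (12|13)=+1; (−1)^{-2·0·6}·(+1)^0·(+1)^-2 = +1.
v=∞: -3990 < 0 and 646 > 0  ⇒  (a,b)_∞ = +1.
v=17: a=17^-2·(≡3), b=17^1·(≡4) mod 17; (3|17)=-1, (4|17)=+1; (−1)^{-2·1·8}·(-1)^1·(+1)^-2 = -1.
v=5: a=5^1·(≡3), b=5^0·(≡1) mod 5; (3|5)=-1, (1|5)=+1; (−1)^{1·0·2}·(-1)^0·(+1)^1 = +1.
v=37: a=37^2·(≡8), b=37^0·(≡24) mod 37; (8|37)=-1, (24|37)=-1; (−1)^{2·0·18}·(-1)^0·(-1)^2 = +1.
v=19: a=19^3·(≡8), b=19^-1·(≡10) mod 19; (8|19)=-1, (10|19)=-1; (−1)^{3·-1·9}·(-1)^-1·(-1)^3 = -1.
|Ram(-3990, 646)| = 2, even; anisotropic at {17, 19}.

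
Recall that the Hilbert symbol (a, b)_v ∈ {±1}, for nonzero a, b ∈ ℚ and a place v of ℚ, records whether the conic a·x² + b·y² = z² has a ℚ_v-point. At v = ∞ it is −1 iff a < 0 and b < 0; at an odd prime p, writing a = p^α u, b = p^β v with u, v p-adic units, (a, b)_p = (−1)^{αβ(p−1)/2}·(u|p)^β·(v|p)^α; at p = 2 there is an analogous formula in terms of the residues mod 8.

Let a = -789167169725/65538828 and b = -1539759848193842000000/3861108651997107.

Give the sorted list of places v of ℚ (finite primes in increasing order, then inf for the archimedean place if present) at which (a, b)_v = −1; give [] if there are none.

(a, b) ≡ (-814407, -56166) mod (ℚ^×)²; places V = {2, 3, 5, 7, 11, 17, 19, 23, 29, 31, 37, 41, 43, ∞}.
(a,b)_5: α=2, u≡2; β=6, v≡1 (mod 5); (2|5)=-1, (1|5)=+1; sign (−1)^0·-1^6·+1^2 = +1.
(a,b)_41: α=-2, u≡19; β=-2, v≡39 (mod 41); (19|41)=-1, (39|41)=+1; sign (−1)^0·-1^-2·+1^-2 = +1.
(a,b)_23: α=1, u≡17; β=1, v≡22 (mod 23); (17|23)=-1, (22|23)=-1; sign (−1)^1·-1^1·-1^1 = -1.
(a,b)_19: α=-2, u≡6; β=-2, v≡11 (mod 19); (6|19)=+1, (11|19)=+1; sign (−1)^0·+1^-2·+1^-2 = +1.
(a,b)_7: α=0, u≡2; β=-2, v≡1 (mod 7); (2|7)=+1, (1|7)=+1; sign (−1)^0·+1^-2·+1^0 = +1.
(a,b)_11: α=3, u≡9; β=3, v≡5 (mod 11); (9|11)=+1, (5|11)=+1; sign (−1)^1·+1^3·+1^3 = -1.
(a,b)_2: α=-2, β=7; u≡1, v≡5 (mod 8); ε(u)ε(v)=0·0, αω(v)=-2·1, βω(u)=7·0; sum ≡ 0  ⇒  +1.
(a,b)_37: α=1, u≡36; β=1, v≡28 (mod 37); (36|37)=+1, (28|37)=+1; sign (−1)^0·+1^1·+1^1 = +1.
(a,b)_3: α=-3, u≡1; β=-5, v≡1 (mod 3); (1|3)=+1, (1|3)=+1; sign (−1)^1·+1^-5·+1^-3 = -1.
(a,b)_29: α=1, u≡11; β=4, v≡23 (mod 29); (11|29)=-1, (23|29)=+1; sign (−1)^0·-1^4·+1^1 = +1.
(a,b)_17: α=0, u≡5; β=-2, v≡9 (mod 17); (5|17)=-1, (9|17)=+1; sign (−1)^0·-1^-2·+1^0 = +1.
(a,b)_31: α=2, u≡20; β=2, v≡13 (mod 31); (20|31)=+1, (13|31)=-1; sign (−1)^0·+1^2·-1^2 = +1.
(a,b)_∞: sgn(-814407)=−, sgn(-56166)=−, so -1.
(a,b)_43: α=0, u≡35; β=-2, v≡1 (mod 43); (35|43)=+1, (1|43)=+1; sign (−1)^0·+1^-2·+1^0 = +1.
Ram(-814407, -56166) = {3, 11, 23, ∞}; no ℚ_3-point on the conic.

[3, 11, 23, inf]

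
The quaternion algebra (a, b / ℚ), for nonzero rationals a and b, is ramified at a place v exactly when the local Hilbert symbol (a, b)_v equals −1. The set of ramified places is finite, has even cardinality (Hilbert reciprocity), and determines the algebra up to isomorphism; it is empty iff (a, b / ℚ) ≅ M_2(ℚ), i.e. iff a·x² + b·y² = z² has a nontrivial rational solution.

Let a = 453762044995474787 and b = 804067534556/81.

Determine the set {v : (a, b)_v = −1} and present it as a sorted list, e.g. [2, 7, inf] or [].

[2, 13, 17, 37]

(a, b) ≡ (155363, 4199) mod (ℚ^×)²; places V = {2, 3, 11, 13, 17, 19, 37, ∞}.
(a,b)_3: α=0, u≡2; β=-4, v≡2 (mod 3); (2|3)=-1, (2|3)=-1; sign (−1)^0·-1^-4·-1^0 = +1.
(a,b)_2: α=0, β=2; u≡3, v≡7 (mod 8); ε(u)ε(v)=1·1, αω(v)=0·0, βω(u)=2·1; sum ≡ 1  ⇒  -1.
(a,b)_11: α=2, u≡10; β=2, v≡10 (mod 11); (10|11)=-1, (10|11)=-1; sign (−1)^0·-1^2·-1^2 = +1.
(a,b)_37: α=3, u≡8; β=2, v≡20 (mod 37); (8|37)=-1, (20|37)=-1; sign (−1)^0·-1^2·-1^3 = -1.
(a,b)_∞: sgn(155363)=+, sgn(4199)=+, so +1.
(a,b)_19: α=3, u≡7; β=1, v≡18 (mod 19); (7|19)=+1, (18|19)=-1; sign (−1)^1·+1^1·-1^3 = +1.
(a,b)_17: α=3, u≡11; β=3, v≡8 (mod 17); (11|17)=-1, (8|17)=+1; sign (−1)^0·-1^3·+1^3 = -1.
(a,b)_13: α=3, u≡9; β=1, v≡2 (mod 13); (9|13)=+1, (2|13)=-1; sign (−1)^0·+1^1·-1^3 = -1.
|Ram(155363, 4199)| = 4, even; anisotropic at {2, 13, 17, 37}.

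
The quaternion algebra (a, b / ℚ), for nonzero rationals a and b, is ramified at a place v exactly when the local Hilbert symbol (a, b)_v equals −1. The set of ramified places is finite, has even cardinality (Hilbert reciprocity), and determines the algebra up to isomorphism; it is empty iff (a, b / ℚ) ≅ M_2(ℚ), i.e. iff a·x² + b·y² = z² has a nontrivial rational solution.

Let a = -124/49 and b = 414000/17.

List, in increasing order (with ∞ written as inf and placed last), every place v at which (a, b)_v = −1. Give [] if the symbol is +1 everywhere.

[17, 23]

Mod squares: a ≡ -31, b ≡ 1955. Check v ∈ {∞, 2, 3, 5, 7, 17, 23, 31}.
v=∞: -31 < 0 and 1955 > 0  ⇒  (a,b)_∞ = +1.
v=31: a=31^1·(≡17), b=31^0·(≡7) mod 31; (17|31)=-1, (7|31)=+1; (−1)^{1·0·15}·(-1)^0·(+1)^1 = +1.
v=5: a=5^0·(≡4), b=5^3·(≡1) mod 5; (4|5)=+1, (1|5)=+1; (−1)^{0·3·2}·(+1)^3·(+1)^0 = +1.
v=23: a=23^0·(≡20), b=23^1·(≡13) mod 23; (20|23)=-1, (13|23)=+1; (−1)^{0·1·11}·(-1)^1·(+1)^0 = -1.
v=3: a=3^0·(≡2), b=3^2·(≡2) mod 3; (2|3)=-1, (2|3)=-1; (−1)^{0·2·1}·(-1)^2·(-1)^0 = +1.
v=7: a=7^-2·(≡2), b=7^0·(≡2) mod 7; (2|7)=+1, (2|7)=+1; (−1)^{-2·0·3}·(+1)^0·(+1)^-2 = +1.
v=2: v_2(a)=2, v_2(b)=4; units ≡ 1, 3 (mod 8); ε·ε+αω+βω = 0·1+2·1+4·0 ≡ 0  ⇒  (a,b)_2 = +1.
v=17: a=17^0·(≡11), b=17^-1·(≡16) mod 17; (11|17)=-1, (16|17)=+1; (−1)^{0·-1·8}·(-1)^-1·(+1)^0 = -1.
Ram(-31, 1955) = {17, 23}; no ℚ_17-point on the conic.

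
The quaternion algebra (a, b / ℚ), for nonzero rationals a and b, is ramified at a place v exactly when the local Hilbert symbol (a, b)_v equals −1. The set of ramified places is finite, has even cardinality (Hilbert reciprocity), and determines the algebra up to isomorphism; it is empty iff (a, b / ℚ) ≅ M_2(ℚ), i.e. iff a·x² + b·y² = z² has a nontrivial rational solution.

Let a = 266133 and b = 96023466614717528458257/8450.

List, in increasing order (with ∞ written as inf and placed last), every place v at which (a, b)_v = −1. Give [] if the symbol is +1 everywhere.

(a, b) ≡ (266133, 868434) mod (ℚ^×)²; places V = {2, 3, 5, 7, 13, 19, 23, 29, 31, ∞}.
(a,b)_19: α=1, u≡4; β=4, v≡5 (mod 19); (4|19)=+1, (5|19)=+1; sign (−1)^0·+1^4·+1^1 = +1.
(a,b)_7: α=1, u≡2; β=3, v≡4 (mod 7); (2|7)=+1, (4|7)=+1; sign (−1)^1·+1^3·+1^1 = -1.
(a,b)_5: α=0, u≡3; β=-2, v≡4 (mod 5); (3|5)=-1, (4|5)=+1; sign (−1)^0·-1^-2·+1^0 = +1.
(a,b)_31: α=0, u≡29; β=3, v≡17 (mod 31); (29|31)=-1, (17|31)=-1; sign (−1)^0·-1^3·-1^0 = -1.
(a,b)_2: α=0, β=-1; u≡5, v≡1 (mod 8); ε(u)ε(v)=0·0, αω(v)=0·0, βω(u)=-1·1; sum ≡ 1  ⇒  -1.
(a,b)_3: α=1, u≡1; β=5, v≡2 (mod 3); (1|3)=+1, (2|3)=-1; sign (−1)^1·+1^5·-1^1 = +1.
(a,b)_∞: sgn(266133)=+, sgn(868434)=+, so +1.
(a,b)_13: α=0, u≡10; β=-2, v≡8 (mod 13); (10|13)=+1, (8|13)=-1; sign (−1)^0·+1^-2·-1^0 = +1.
(a,b)_23: α=1, u≡2; β=3, v≡15 (mod 23); (2|23)=+1, (15|23)=-1; sign (−1)^1·+1^3·-1^1 = +1.
(a,b)_29: α=1, u≡13; β=3, v≡10 (mod 29); (13|29)=+1, (10|29)=-1; sign (−1)^0·+1^3·-1^1 = -1.
(266133, 868434 / ℚ) ramifies at {2, 7, 29, 31}: a division algebra.

[2, 7, 29, 31]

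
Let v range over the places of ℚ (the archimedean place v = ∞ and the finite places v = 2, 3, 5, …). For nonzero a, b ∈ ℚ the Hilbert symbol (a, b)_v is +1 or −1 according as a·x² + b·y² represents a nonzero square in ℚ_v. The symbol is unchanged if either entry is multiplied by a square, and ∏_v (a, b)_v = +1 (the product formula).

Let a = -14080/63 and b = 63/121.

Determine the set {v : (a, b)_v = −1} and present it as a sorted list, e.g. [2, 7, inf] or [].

(a, b) ≡ (-385, 7) mod (ℚ^×)²; places V = {2, 3, 5, 7, 11, ∞}.
(a,b)_3: α=-2, u≡2; β=2, v≡1 (mod 3); (2|3)=-1, (1|3)=+1; sign (−1)^0·-1^2·+1^-2 = +1.
(a,b)_∞: sgn(-385)=−, sgn(7)=+, so +1.
(a,b)_5: α=1, u≡3; β=0, v≡3 (mod 5); (3|5)=-1, (3|5)=-1; sign (−1)^0·-1^0·-1^1 = -1.
(a,b)_11: α=1, u≡5; β=-2, v≡8 (mod 11); (5|11)=+1, (8|11)=-1; sign (−1)^0·+1^-2·-1^1 = -1.
(a,b)_2: α=8, β=0; u≡7, v≡7 (mod 8); ε(u)ε(v)=1·1, αω(v)=8·0, βω(u)=0·0; sum ≡ 1  ⇒  -1.
(a,b)_7: α=-1, u≡2; β=1, v≡1 (mod 7); (2|7)=+1, (1|7)=+1; sign (−1)^1·+1^1·+1^-1 = -1.
(-385, 7 / ℚ) ramifies at {2, 5, 7, 11}: a division algebra.

[2, 5, 7, 11]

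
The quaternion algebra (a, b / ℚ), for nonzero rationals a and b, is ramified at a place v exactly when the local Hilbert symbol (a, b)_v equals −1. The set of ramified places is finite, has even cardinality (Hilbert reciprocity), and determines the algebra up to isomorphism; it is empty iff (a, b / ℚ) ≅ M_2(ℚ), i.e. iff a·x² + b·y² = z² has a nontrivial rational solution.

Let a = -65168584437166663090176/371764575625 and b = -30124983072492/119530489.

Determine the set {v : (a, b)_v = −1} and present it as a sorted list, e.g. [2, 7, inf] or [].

Mod squares: a ≡ -4389, b ≡ -3. Check v ∈ {∞, 2, 3, 5, 7, 11, 13, 19, 29}.
v=∞: -4389 < 0 and -3 < 0  ⇒  (a,b)_∞ = -1.
v=29: a=29^-6·(≡12), b=29^-4·(≡18) mod 29; (12|29)=-1, (18|29)=-1; (−1)^{-6·-4·14}·(-1)^-4·(-1)^-6 = +1.
v=19: a=19^9·(≡16), b=19^6·(≡9) mod 19; (16|19)=+1, (9|19)=+1; (−1)^{9·6·9}·(+1)^6·(+1)^9 = +1.
v=3: a=3^3·(≡1), b=3^3·(≡2) mod 3; (1|3)=+1, (2|3)=-1; (−1)^{3·3·1}·(+1)^3·(-1)^3 = +1.
v=2: v_2(a)=14, v_2(b)=2; units ≡ 3, 5 (mod 8); ε·ε+αω+βω = 1·0+14·1+2·1 ≡ 0  ⇒  (a,b)_2 = +1.
v=13: a=13^0·(≡7), b=13^-2·(≡10) mod 13; (7|13)=-1, (10|13)=+1; (−1)^{0·-2·6}·(-1)^-2·(+1)^0 = +1.
v=7: a=7^3·(≡5), b=7^2·(≡1) mod 7; (5|7)=-1, (1|7)=+1; (−1)^{3·2·3}·(-1)^2·(+1)^3 = +1.
v=11: a=11^3·(≡8), b=11^2·(≡8) mod 11; (8|11)=-1, (8|11)=-1; (−1)^{3·2·5}·(-1)^2·(-1)^3 = -1.
v=5: a=5^-4·(≡4), b=5^0·(≡2) mod 5; (4|5)=+1, (2|5)=-1; (−1)^{-4·0·2}·(+1)^0·(-1)^-4 = +1.
Ram(-4389, -3) = {11, ∞}; no ℚ_11-point on the conic.

[11, inf]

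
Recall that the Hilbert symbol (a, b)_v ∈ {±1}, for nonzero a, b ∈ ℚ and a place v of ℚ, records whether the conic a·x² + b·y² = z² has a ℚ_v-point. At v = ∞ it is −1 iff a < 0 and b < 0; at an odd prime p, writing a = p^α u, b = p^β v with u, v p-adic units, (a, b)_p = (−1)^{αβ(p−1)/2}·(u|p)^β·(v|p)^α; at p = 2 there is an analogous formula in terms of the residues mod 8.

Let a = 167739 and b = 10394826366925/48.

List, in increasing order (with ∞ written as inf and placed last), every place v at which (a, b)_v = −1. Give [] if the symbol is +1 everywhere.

Mod squares: a ≡ 167739, b ≡ 399. Check v ∈ {∞, 2, 3, 5, 7, 11, 13, 17, 19, 23}.
v=17: a=17^1·(≡7), b=17^2·(≡2) mod 17; (7|17)=-1, (2|17)=+1; (−1)^{1·2·8}·(-1)^2·(+1)^1 = +1.
v=11: a=11^1·(≡3), b=11^2·(≡9) mod 11; (3|11)=+1, (9|11)=+1; (−1)^{1·2·5}·(+1)^2·(+1)^1 = +1.
v=7: a=7^0·(≡5), b=7^1·(≡2) mod 7; (5|7)=-1, (2|7)=+1; (−1)^{0·1·3}·(-1)^1·(+1)^0 = -1.
v=19: a=19^0·(≡7), b=19^1·(≡14) mod 19; (7|19)=+1, (14|19)=-1; (−1)^{0·1·9}·(+1)^1·(-1)^0 = +1.
v=23: a=23^1·(≡2), b=23^2·(≡8) mod 23; (2|23)=+1, (8|23)=+1; (−1)^{1·2·11}·(+1)^2·(+1)^1 = +1.
v=13: a=13^1·(≡7), b=13^2·(≡3) mod 13; (7|13)=-1, (3|13)=+1; (−1)^{1·2·6}·(-1)^2·(+1)^1 = +1.
v=5: a=5^0·(≡4), b=5^2·(≡4) mod 5; (4|5)=+1, (4|5)=+1; (−1)^{0·2·2}·(+1)^2·(+1)^0 = +1.
v=∞: 167739 > 0 and 399 > 0  ⇒  (a,b)_∞ = +1.
v=2: v_2(a)=0, v_2(b)=-4; units ≡ 3, 7 (mod 8); ε·ε+αω+βω = 1·1+0·0+-4·1 ≡ 1  ⇒  (a,b)_2 = -1.
v=3: a=3^1·(≡2), b=3^-1·(≡1) mod 3; (2|3)=-1, (1|3)=+1; (−1)^{1·-1·1}·(-1)^-1·(+1)^1 = +1.
|Ram(167739, 399)| = 2, even; anisotropic at {2, 7}.

[2, 7]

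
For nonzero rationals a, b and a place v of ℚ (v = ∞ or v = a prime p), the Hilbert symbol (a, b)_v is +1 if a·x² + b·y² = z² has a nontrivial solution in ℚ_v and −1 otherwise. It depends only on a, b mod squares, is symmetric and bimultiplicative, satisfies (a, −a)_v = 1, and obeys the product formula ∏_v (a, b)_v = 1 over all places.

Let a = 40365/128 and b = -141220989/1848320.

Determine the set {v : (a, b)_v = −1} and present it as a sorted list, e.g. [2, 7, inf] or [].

[7, 17]

(a, b) ≡ (8970, -177905) mod (ℚ^×)²; places V = {2, 3, 5, 7, 13, 17, 19, 23, ∞}.
(a,b)_19: α=0, u≡2; β=-2, v≡5 (mod 19); (2|19)=-1, (5|19)=+1; sign (−1)^0·-1^-2·+1^0 = +1.
(a,b)_2: α=-7, β=-10; u≡5, v≡7 (mod 8); ε(u)ε(v)=0·1, αω(v)=-7·0, βω(u)=-10·1; sum ≡ 0  ⇒  +1.
(a,b)_3: α=3, u≡2; β=4, v≡1 (mod 3); (2|3)=-1, (1|3)=+1; sign (−1)^0·-1^4·+1^3 = +1.
(a,b)_23: α=1, u≡20; β=1, v≡13 (mod 23); (20|23)=-1, (13|23)=+1; sign (−1)^1·-1^1·+1^1 = +1.
(a,b)_13: α=1, u≡1; β=1, v≡4 (mod 13); (1|13)=+1, (4|13)=+1; sign (−1)^0·+1^1·+1^1 = +1.
(a,b)_∞: sgn(8970)=+, sgn(-177905)=−, so +1.
(a,b)_5: α=1, u≡1; β=-1, v≡4 (mod 5); (1|5)=+1, (4|5)=+1; sign (−1)^0·+1^-1·+1^1 = +1.
(a,b)_7: α=0, u≡5; β=3, v≡2 (mod 7); (5|7)=-1, (2|7)=+1; sign (−1)^0·-1^3·+1^0 = -1.
(a,b)_17: α=0, u≡14; β=1, v≡10 (mod 17); (14|17)=-1, (10|17)=-1; sign (−1)^0·-1^1·-1^0 = -1.
(8970, -177905 / ℚ) ramifies at {7, 17}: a division algebra.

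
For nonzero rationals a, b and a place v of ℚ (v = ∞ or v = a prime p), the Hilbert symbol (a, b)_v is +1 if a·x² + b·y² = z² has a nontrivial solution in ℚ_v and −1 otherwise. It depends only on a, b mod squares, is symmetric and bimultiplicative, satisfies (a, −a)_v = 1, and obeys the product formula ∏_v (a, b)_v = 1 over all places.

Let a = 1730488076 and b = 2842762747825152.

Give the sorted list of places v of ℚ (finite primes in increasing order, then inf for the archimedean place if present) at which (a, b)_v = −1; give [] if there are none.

[2, 23]

(a, b) ≡ (851, 1147) mod (ℚ^×)²; places V = {2, 3, 23, 31, 37, ∞}.
(a,b)_23: α=3, u≡19; β=4, v≡10 (mod 23); (19|23)=-1, (10|23)=-1; sign (−1)^0·-1^4·-1^3 = -1.
(a,b)_∞: sgn(851)=+, sgn(1147)=+, so +1.
(a,b)_2: α=2, β=10; u≡3, v≡3 (mod 8); ε(u)ε(v)=1·1, αω(v)=2·1, βω(u)=10·1; sum ≡ 1  ⇒  -1.
(a,b)_37: α=1, u≡24; β=1, v≡32 (mod 37); (24|37)=-1, (32|37)=-1; sign (−1)^0·-1^1·-1^1 = +1.
(a,b)_31: α=2, u≡19; β=3, v≡30 (mod 31); (19|31)=+1, (30|31)=-1; sign (−1)^0·+1^3·-1^2 = +1.
(a,b)_3: α=0, u≡2; β=2, v≡1 (mod 3); (2|3)=-1, (1|3)=+1; sign (−1)^0·-1^2·+1^0 = +1.
(851, 1147 / ℚ) ramifies at {2, 23}: a division algebra.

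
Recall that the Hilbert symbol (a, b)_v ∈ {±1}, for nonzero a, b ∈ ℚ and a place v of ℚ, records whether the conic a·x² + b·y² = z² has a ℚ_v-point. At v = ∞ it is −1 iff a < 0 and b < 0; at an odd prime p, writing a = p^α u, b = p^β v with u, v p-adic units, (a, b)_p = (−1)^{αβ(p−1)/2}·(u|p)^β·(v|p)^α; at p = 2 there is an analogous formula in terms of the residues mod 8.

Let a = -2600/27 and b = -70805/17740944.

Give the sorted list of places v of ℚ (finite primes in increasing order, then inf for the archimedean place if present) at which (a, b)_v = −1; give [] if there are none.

[2, 5, 13, inf]

(a, b) ≡ (-78, -5) mod (ℚ^×)²; places V = {2, 3, 5, 7, 13, 17, ∞}.
(a,b)_13: α=1, u≡8; β=-2, v≡6 (mod 13); (8|13)=-1, (6|13)=-1; sign (−1)^0·-1^-2·-1^1 = -1.
(a,b)_7: α=0, u≡3; β=2, v≡1 (mod 7); (3|7)=-1, (1|7)=+1; sign (−1)^0·-1^2·+1^0 = +1.
(a,b)_∞: sgn(-78)=−, sgn(-5)=−, so -1.
(a,b)_2: α=3, β=-4; u≡1, v≡3 (mod 8); ε(u)ε(v)=0·1, αω(v)=3·1, βω(u)=-4·0; sum ≡ 1  ⇒  -1.
(a,b)_3: α=-3, u≡1; β=-8, v≡1 (mod 3); (1|3)=+1, (1|3)=+1; sign (−1)^0·+1^-8·+1^-3 = +1.
(a,b)_17: α=0, u≡12; β=2, v≡7 (mod 17); (12|17)=-1, (7|17)=-1; sign (−1)^0·-1^2·-1^0 = +1.
(a,b)_5: α=2, u≡3; β=1, v≡1 (mod 5); (3|5)=-1, (1|5)=+1; sign (−1)^0·-1^1·+1^2 = -1.
(-78, -5 / ℚ) ramifies at {2, 5, 13, ∞}: a division algebra.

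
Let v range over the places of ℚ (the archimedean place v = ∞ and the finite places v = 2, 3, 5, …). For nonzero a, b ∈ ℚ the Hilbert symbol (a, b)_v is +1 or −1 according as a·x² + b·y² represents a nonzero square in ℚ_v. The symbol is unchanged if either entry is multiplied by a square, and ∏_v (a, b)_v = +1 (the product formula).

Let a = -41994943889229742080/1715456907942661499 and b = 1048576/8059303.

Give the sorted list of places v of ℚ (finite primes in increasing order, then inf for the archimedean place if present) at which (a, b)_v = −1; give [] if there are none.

Mod squares: a ≡ -2805, b ≡ 7. Check v ∈ {∞, 2, 3, 5, 7, 11, 17, 29, 31, 37, 47}.
v=∞: -2805 < 0 and 7 > 0  ⇒  (a,b)_∞ = +1.
v=29: a=29^-4·(≡26), b=29^-2·(≡4) mod 29; (26|29)=-1, (4|29)=+1; (−1)^{-4·-2·14}·(-1)^-2·(+1)^-4 = +1.
v=37: a=37^-4·(≡33), b=37^-2·(≡36) mod 37; (33|37)=+1, (36|37)=+1; (−1)^{-4·-2·18}·(+1)^-2·(+1)^-4 = +1.
v=7: a=7^-6·(≡2), b=7^-1·(≡1) mod 7; (2|7)=+1, (1|7)=+1; (−1)^{-6·-1·3}·(+1)^-1·(+1)^-6 = +1.
v=47: a=47^2·(≡31), b=47^0·(≡4) mod 47; (31|47)=-1, (4|47)=+1; (−1)^{2·0·23}·(-1)^0·(+1)^2 = +1.
v=3: a=3^1·(≡1), b=3^0·(≡1) mod 3; (1|3)=+1, (1|3)=+1; (−1)^{1·0·1}·(+1)^0·(+1)^1 = +1.
v=11: a=11^-1·(≡4), b=11^0·(≡10) mod 11; (4|11)=+1, (10|11)=-1; (−1)^{-1·0·5}·(+1)^0·(-1)^-1 = -1.
v=17: a=17^3·(≡6), b=17^0·(≡3) mod 17; (6|17)=-1, (3|17)=-1; (−1)^{3·0·8}·(-1)^0·(-1)^3 = -1.
v=5: a=5^1·(≡1), b=5^0·(≡2) mod 5; (1|5)=+1, (2|5)=-1; (−1)^{1·0·2}·(+1)^0·(-1)^1 = -1.
v=31: a=31^2·(≡2), b=31^0·(≡2) mod 31; (2|31)=+1, (2|31)=+1; (−1)^{2·0·15}·(+1)^0·(+1)^2 = +1.
v=2: v_2(a)=28, v_2(b)=20; units ≡ 3, 7 (mod 8); ε·ε+αω+βω = 1·1+28·0+20·1 ≡ 1  ⇒  (a,b)_2 = -1.
(-2805, 7 / ℚ) ramifies at {2, 5, 11, 17}: a division algebra.

[2, 5, 11, 17]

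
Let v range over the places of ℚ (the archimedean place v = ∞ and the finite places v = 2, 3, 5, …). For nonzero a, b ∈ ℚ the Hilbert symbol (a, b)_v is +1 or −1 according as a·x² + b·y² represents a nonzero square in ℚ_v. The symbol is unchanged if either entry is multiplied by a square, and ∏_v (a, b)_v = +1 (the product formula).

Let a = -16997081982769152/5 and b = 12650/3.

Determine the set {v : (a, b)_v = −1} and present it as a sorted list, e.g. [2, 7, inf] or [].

(a, b) ≡ (-1778590, 1518) mod (ℚ^×)²; places V = {2, 3, 5, 11, 19, 23, 37, ∞}.
(a,b)_3: α=6, u≡2; β=-1, v≡2 (mod 3); (2|3)=-1, (2|3)=-1; sign (−1)^0·-1^-1·-1^6 = -1.
(a,b)_11: α=3, u≡10; β=1, v≡2 (mod 11); (10|11)=-1, (2|11)=-1; sign (−1)^1·-1^1·-1^3 = -1.
(a,b)_23: α=3, u≡19; β=1, v≡7 (mod 23); (19|23)=-1, (7|23)=-1; sign (−1)^1·-1^1·-1^3 = -1.
(a,b)_∞: sgn(-1778590)=−, sgn(1518)=+, so +1.
(a,b)_5: α=-1, u≡3; β=2, v≡2 (mod 5); (3|5)=-1, (2|5)=-1; sign (−1)^0·-1^2·-1^-1 = -1.
(a,b)_37: α=1, u≡34; β=0, v≡11 (mod 37); (34|37)=+1, (11|37)=+1; sign (−1)^0·+1^0·+1^1 = +1.
(a,b)_19: α=1, u≡14; β=0, v≡5 (mod 19); (14|19)=-1, (5|19)=+1; sign (−1)^0·-1^0·+1^1 = +1.
(a,b)_2: α=11, β=1; u≡1, v≡7 (mod 8); ε(u)ε(v)=0·1, αω(v)=11·0, βω(u)=1·0; sum ≡ 0  ⇒  +1.
Ram(-1778590, 1518) = {3, 5, 11, 23}; no ℚ_3-point on the conic.

[3, 5, 11, 23]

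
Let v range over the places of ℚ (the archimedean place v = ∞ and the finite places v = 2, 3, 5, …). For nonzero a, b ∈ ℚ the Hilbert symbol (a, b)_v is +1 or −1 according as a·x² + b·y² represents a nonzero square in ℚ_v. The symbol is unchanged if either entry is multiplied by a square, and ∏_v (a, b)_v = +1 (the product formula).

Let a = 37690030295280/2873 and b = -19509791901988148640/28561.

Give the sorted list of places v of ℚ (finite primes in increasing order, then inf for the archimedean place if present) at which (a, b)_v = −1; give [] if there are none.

[2, 3, 23, 31]

(a, b) ≡ (72335, -34410) mod (ℚ^×)²; places V = {2, 3, 5, 11, 13, 17, 23, 31, 37, ∞}.
(a,b)_37: α=1, u≡24; β=1, v≡19 (mod 37); (24|37)=-1, (19|37)=-1; sign (−1)^0·-1^1·-1^1 = +1.
(a,b)_11: α=2, u≡7; β=4, v≡5 (mod 11); (7|11)=-1, (5|11)=+1; sign (−1)^0·-1^4·+1^2 = +1.
(a,b)_∞: sgn(72335)=+, sgn(-34410)=−, so +1.
(a,b)_17: α=-1, u≡5; β=0, v≡8 (mod 17); (5|17)=-1, (8|17)=+1; sign (−1)^0·-1^0·+1^-1 = +1.
(a,b)_5: α=1, u≡2; β=1, v≡2 (mod 5); (2|5)=-1, (2|5)=-1; sign (−1)^0·-1^1·-1^1 = +1.
(a,b)_3: α=2, u≡2; β=3, v≡2 (mod 3); (2|3)=-1, (2|3)=-1; sign (−1)^0·-1^3·-1^2 = -1.
(a,b)_13: α=-2, u≡3; β=-4, v≡4 (mod 13); (3|13)=+1, (4|13)=+1; sign (−1)^0·+1^-4·+1^-2 = +1.
(a,b)_31: α=2, u≡3; β=3, v≡29 (mod 31); (3|31)=-1, (29|31)=-1; sign (−1)^0·-1^3·-1^2 = -1.
(a,b)_2: α=4, β=5; u≡7, v≡3 (mod 8); ε(u)ε(v)=1·1, αω(v)=4·1, βω(u)=5·0; sum ≡ 1  ⇒  -1.
(a,b)_23: α=3, u≡21; β=4, v≡5 (mod 23); (21|23)=-1, (5|23)=-1; sign (−1)^0·-1^4·-1^3 = -1.
Ram(72335, -34410) = {2, 3, 23, 31}; no ℚ_2-point on the conic.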